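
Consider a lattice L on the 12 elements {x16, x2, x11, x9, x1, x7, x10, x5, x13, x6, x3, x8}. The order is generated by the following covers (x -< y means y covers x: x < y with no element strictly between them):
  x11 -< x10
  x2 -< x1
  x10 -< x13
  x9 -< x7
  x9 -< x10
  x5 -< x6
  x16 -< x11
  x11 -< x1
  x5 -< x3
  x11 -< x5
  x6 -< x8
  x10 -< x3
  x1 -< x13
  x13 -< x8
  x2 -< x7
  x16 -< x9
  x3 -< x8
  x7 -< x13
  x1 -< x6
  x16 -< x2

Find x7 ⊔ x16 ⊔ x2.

Common upper bounds of {x7, x16, x2}: x13, x7, x8.
The least among these is x7.

x7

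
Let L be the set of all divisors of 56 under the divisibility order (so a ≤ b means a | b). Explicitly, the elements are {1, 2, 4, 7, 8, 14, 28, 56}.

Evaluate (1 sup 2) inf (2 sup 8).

1 ∨ 2 = 2
2 ∨ 8 = 8
2 ∧ 8 = 2

2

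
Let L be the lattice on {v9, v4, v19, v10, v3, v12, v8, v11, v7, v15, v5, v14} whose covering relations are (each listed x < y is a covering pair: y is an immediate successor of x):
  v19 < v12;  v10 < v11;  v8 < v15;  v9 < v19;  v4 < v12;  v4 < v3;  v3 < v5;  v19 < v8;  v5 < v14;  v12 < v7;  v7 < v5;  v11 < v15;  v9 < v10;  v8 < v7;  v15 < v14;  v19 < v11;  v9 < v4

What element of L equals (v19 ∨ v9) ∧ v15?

v19 ∨ v9 = v19
v19 ∧ v15 = v19

v19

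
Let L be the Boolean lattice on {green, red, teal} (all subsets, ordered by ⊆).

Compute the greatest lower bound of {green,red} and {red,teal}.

{red}

Under ⊆, meet is intersection: {green,red} ∩ {red,teal} = {red}.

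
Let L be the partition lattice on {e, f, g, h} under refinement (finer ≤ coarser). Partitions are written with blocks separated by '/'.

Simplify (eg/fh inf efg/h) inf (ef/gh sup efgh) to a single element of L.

eg/fh ∧ efg/h = eg/f/h
ef/gh ∨ efgh = efgh
eg/f/h ∧ efgh = eg/f/h

eg/f/h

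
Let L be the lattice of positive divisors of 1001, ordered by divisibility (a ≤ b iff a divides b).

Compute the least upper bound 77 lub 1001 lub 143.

1001

Common upper bounds of {77, 1001, 143}: 1001.
The least among these is 1001.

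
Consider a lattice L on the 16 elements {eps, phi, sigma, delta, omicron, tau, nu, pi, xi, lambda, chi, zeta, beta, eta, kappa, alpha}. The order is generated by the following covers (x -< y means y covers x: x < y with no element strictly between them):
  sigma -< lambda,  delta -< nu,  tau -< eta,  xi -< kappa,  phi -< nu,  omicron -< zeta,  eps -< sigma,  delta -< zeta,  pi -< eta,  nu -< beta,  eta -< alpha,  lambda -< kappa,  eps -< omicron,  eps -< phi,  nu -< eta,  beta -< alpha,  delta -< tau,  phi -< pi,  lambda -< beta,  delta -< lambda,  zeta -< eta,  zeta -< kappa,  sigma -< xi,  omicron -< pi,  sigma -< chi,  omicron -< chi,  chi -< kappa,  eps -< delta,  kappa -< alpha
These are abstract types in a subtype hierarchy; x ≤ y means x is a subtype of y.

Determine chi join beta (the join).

alpha

Common upper bounds of {chi, beta}: alpha.
The least among these is alpha.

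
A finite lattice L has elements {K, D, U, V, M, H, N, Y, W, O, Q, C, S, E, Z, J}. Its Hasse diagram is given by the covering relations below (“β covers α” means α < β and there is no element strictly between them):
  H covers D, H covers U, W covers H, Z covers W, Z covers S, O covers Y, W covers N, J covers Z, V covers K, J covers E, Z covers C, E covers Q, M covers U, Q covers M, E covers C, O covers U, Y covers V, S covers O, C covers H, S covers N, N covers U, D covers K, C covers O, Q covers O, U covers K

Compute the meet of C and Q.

O

Common lower bounds of {C, Q}: K, O, U, V, Y.
The greatest among these is O.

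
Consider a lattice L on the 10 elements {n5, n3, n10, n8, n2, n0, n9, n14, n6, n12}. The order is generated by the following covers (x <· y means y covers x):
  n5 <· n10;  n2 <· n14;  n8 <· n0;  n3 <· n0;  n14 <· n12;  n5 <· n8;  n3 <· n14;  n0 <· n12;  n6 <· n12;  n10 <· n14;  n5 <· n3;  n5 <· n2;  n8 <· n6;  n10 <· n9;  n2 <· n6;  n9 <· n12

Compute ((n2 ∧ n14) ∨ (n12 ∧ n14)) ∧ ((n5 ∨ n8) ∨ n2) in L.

n2

n2 ∧ n14 = n2
n12 ∧ n14 = n14
n2 ∨ n14 = n14
n5 ∨ n8 = n8
n8 ∨ n2 = n6
n14 ∧ n6 = n2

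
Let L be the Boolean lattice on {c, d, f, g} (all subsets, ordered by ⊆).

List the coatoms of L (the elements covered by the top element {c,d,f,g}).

{c,d,f}, {c,d,g}, {c,f,g}, {d,f,g}

The coatoms are exactly the elements covered by {c,d,f,g}: {c,d,f}, {c,d,g}, {c,f,g}, {d,f,g}.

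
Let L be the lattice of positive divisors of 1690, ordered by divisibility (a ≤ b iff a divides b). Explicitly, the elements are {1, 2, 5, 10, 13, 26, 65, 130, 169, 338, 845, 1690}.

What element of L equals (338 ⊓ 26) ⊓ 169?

13

338 ∧ 26 = 26
26 ∧ 169 = 13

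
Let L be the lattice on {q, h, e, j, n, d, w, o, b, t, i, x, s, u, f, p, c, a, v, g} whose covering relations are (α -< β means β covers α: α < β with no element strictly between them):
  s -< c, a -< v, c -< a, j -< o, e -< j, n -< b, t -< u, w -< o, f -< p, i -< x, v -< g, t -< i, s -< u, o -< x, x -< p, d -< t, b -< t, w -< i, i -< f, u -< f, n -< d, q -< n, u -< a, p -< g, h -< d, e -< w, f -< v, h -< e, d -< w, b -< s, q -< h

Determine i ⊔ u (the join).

Common upper bounds of {i, u}: f, g, p, v.
The least among these is f.

f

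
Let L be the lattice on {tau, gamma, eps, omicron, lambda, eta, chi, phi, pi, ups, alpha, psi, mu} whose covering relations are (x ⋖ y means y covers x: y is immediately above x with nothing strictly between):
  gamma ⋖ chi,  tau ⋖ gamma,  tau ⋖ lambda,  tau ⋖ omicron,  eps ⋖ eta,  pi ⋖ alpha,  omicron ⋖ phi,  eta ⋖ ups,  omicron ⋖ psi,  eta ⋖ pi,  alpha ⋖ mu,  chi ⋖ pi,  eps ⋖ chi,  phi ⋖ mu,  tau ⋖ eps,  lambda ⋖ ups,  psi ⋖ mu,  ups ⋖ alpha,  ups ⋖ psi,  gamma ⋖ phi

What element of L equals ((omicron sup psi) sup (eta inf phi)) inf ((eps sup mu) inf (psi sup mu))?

psi

omicron ∨ psi = psi
eta ∧ phi = tau
psi ∨ tau = psi
eps ∨ mu = mu
psi ∨ mu = mu
mu ∧ mu = mu
psi ∧ mu = psi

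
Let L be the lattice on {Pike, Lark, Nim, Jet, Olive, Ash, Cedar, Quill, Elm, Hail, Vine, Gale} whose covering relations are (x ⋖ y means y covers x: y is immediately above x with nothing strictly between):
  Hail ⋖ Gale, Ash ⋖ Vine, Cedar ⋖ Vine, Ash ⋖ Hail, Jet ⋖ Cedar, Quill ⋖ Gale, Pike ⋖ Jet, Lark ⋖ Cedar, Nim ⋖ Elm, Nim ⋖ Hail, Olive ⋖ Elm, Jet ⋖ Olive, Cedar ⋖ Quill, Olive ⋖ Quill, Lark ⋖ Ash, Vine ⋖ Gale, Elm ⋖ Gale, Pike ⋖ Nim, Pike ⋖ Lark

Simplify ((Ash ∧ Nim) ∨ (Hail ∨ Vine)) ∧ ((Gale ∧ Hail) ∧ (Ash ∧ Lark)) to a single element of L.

Lark

Ash ∧ Nim = Pike
Hail ∨ Vine = Gale
Pike ∨ Gale = Gale
Gale ∧ Hail = Hail
Ash ∧ Lark = Lark
Hail ∧ Lark = Lark
Gale ∧ Lark = Lark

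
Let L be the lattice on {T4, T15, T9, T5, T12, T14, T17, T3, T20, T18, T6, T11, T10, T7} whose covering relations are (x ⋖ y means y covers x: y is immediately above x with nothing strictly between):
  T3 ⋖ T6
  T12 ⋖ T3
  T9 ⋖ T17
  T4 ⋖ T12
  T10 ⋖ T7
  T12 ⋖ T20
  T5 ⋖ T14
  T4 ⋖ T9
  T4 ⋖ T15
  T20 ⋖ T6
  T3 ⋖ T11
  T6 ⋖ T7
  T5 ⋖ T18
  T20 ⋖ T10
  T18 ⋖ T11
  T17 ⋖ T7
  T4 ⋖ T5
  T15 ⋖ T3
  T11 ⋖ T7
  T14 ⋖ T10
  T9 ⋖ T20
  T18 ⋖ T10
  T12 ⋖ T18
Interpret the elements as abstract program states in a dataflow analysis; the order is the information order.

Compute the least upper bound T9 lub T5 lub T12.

Common upper bounds of {T9, T5, T12}: T10, T7.
The least among these is T10.

T10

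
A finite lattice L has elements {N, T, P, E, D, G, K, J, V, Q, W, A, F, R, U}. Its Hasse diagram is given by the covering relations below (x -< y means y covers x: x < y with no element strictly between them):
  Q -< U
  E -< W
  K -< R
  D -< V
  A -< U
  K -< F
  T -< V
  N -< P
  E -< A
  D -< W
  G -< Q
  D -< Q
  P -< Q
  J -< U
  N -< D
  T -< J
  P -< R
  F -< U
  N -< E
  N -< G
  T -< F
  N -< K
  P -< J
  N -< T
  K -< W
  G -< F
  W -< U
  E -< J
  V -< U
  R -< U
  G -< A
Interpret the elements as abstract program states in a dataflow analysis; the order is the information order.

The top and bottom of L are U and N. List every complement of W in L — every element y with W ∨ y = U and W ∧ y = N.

Need y with W ∨ y = U and W ∧ y = N.
Checking each element gives: G, P, T.

G, P, T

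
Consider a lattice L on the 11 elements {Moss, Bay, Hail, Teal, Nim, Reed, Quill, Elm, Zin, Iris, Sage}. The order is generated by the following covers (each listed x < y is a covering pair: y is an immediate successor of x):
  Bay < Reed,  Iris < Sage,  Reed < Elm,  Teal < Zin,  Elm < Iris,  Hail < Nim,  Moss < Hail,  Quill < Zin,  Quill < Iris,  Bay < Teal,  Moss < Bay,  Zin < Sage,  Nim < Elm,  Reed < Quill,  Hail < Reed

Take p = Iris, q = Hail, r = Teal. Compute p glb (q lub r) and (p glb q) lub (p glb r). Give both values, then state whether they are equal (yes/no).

q lub r = Zin, so p glb (q lub r) = Iris glb Zin = Quill.
p glb q = Hail and p glb r = Bay, so (p glb q) lub (p glb r) = Hail lub Bay = Reed.
Equal: no.

Quill; Reed; no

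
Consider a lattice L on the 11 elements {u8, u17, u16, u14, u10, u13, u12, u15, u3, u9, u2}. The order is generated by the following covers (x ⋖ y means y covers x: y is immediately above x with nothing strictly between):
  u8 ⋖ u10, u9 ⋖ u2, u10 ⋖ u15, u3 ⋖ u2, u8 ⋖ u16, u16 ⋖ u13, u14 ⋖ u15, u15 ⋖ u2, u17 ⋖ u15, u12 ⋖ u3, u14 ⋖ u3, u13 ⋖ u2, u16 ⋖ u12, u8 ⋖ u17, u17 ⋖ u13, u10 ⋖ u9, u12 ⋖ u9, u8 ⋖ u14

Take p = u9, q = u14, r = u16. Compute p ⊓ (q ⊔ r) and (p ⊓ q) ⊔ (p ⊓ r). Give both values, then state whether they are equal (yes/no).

u12; u16; no

q ⊔ r = u3, so p ⊓ (q ⊔ r) = u9 ⊓ u3 = u12.
p ⊓ q = u8 and p ⊓ r = u16, so (p ⊓ q) ⊔ (p ⊓ r) = u8 ⊔ u16 = u16.
Equal: no.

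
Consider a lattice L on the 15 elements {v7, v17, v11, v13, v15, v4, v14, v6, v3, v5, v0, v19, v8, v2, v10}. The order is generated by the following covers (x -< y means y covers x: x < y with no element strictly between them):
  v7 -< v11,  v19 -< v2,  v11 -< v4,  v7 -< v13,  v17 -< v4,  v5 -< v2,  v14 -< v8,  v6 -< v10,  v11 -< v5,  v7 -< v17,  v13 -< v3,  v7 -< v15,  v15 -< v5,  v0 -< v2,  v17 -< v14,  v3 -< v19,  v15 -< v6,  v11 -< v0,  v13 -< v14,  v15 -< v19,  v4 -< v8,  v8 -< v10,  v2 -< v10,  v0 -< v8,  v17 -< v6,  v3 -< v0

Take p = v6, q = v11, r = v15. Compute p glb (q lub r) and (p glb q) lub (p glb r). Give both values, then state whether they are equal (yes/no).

v15; v15; yes

q lub r = v5, so p glb (q lub r) = v6 glb v5 = v15.
p glb q = v7 and p glb r = v15, so (p glb q) lub (p glb r) = v7 lub v15 = v15.
Equal: yes.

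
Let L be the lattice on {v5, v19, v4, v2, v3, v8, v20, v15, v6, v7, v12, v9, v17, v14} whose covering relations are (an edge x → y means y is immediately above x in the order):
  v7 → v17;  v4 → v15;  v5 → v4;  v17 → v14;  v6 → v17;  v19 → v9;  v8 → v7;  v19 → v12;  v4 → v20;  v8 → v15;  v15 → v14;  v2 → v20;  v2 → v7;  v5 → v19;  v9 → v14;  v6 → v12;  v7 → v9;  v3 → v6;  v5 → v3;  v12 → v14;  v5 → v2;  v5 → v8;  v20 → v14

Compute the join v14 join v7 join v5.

Common upper bounds of {v14, v7, v5}: v14.
The least among these is v14.

v14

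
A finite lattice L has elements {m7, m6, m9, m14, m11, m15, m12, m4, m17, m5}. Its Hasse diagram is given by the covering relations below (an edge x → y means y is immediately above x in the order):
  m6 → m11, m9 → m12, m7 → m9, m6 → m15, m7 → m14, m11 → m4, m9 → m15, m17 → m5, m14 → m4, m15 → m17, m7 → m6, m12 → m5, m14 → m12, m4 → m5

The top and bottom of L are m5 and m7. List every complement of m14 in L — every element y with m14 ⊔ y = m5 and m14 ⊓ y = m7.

m15, m17

Need y with m14 ∨ y = m5 and m14 ∧ y = m7.
Checking each element gives: m15, m17.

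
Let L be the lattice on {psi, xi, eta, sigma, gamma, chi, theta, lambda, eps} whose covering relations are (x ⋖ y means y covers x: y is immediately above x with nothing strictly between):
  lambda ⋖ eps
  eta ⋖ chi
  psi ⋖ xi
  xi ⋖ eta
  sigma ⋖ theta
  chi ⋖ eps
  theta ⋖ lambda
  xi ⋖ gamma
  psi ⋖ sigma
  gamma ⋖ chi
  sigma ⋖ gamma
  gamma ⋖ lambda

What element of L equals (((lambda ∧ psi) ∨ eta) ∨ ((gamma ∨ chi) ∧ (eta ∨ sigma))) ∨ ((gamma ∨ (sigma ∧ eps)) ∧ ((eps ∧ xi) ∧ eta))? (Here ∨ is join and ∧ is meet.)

chi

lambda ∧ psi = psi
psi ∨ eta = eta
gamma ∨ chi = chi
eta ∨ sigma = chi
chi ∧ chi = chi
eta ∨ chi = chi
sigma ∧ eps = sigma
gamma ∨ sigma = gamma
eps ∧ xi = xi
xi ∧ eta = xi
gamma ∧ xi = xi
chi ∨ xi = chi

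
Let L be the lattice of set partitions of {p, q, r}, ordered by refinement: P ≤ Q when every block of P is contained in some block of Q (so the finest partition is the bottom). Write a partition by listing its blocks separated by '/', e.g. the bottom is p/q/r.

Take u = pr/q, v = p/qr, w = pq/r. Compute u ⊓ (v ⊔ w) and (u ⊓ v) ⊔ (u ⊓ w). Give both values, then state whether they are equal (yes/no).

v ⊔ w = pqr, so u ⊓ (v ⊔ w) = pr/q ⊓ pqr = pr/q.
u ⊓ v = p/q/r and u ⊓ w = p/q/r, so (u ⊓ v) ⊔ (u ⊓ w) = p/q/r ⊔ p/q/r = p/q/r.
Equal: no.

pr/q; p/q/r; no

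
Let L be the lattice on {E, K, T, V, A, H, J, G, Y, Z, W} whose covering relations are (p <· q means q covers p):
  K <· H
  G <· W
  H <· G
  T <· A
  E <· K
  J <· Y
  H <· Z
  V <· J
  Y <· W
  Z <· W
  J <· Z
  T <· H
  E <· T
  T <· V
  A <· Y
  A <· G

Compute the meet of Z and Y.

Common lower bounds of {Z, Y}: E, J, T, V.
The greatest among these is J.

J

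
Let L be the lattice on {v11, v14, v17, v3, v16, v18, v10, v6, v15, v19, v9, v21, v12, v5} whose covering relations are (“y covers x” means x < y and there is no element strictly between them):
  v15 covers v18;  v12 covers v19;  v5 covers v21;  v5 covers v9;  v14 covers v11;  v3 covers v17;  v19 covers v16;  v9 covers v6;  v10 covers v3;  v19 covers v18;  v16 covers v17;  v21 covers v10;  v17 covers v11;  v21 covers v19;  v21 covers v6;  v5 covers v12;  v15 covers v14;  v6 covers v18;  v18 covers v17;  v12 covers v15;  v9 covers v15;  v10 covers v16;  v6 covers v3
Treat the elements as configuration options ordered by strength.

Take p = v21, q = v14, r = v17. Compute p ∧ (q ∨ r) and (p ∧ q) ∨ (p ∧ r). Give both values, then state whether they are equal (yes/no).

q ∨ r = v15, so p ∧ (q ∨ r) = v21 ∧ v15 = v18.
p ∧ q = v11 and p ∧ r = v17, so (p ∧ q) ∨ (p ∧ r) = v11 ∨ v17 = v17.
Equal: no.

v18; v17; no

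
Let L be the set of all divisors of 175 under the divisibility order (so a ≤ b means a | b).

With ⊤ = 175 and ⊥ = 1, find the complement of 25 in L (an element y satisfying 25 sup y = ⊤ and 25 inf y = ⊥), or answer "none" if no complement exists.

Need y with 25 ∨ y = 175 and 25 ∧ y = 1.
Checking each element gives: 7.

7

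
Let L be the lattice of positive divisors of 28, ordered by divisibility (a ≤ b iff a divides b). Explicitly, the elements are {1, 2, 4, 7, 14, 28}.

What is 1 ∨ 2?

Common upper bounds of {1, 2}: 14, 2, 28, 4.
The least among these is 2.

2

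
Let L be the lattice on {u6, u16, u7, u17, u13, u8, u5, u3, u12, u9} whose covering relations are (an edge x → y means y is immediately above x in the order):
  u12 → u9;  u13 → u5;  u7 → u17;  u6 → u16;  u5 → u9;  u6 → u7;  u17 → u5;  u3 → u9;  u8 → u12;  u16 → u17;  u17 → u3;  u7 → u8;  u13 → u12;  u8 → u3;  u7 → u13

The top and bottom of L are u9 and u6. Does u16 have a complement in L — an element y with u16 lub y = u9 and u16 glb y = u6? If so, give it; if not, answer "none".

Need y with u16 ∨ y = u9 and u16 ∧ y = u6.
Checking each element gives: u12.

u12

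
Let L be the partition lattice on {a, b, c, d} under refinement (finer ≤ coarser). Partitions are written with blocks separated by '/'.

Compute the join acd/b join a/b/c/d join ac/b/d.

The join of acd/b, a/b/c/d, ac/b/d merges any blocks that overlap across the partitions, giving acd/b.

acd/b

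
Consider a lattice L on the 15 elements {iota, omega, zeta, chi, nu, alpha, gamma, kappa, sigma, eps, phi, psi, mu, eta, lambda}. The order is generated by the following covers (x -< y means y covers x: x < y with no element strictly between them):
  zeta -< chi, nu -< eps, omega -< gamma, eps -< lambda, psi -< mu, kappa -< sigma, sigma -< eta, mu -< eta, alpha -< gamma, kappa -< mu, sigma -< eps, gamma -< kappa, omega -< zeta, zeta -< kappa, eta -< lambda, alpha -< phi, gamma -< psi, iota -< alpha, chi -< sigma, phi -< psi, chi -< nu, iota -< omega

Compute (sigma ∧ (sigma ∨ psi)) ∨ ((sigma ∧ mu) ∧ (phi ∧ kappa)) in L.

sigma

sigma ∨ psi = eta
sigma ∧ eta = sigma
sigma ∧ mu = kappa
phi ∧ kappa = alpha
kappa ∧ alpha = alpha
sigma ∨ alpha = sigma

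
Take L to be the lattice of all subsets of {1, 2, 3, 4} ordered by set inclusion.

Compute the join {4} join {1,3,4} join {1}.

{1,3,4}

Common upper bounds of {{4}, {1,3,4}, {1}}: {1,2,3,4}, {1,3,4}.
The least among these is {1,3,4}.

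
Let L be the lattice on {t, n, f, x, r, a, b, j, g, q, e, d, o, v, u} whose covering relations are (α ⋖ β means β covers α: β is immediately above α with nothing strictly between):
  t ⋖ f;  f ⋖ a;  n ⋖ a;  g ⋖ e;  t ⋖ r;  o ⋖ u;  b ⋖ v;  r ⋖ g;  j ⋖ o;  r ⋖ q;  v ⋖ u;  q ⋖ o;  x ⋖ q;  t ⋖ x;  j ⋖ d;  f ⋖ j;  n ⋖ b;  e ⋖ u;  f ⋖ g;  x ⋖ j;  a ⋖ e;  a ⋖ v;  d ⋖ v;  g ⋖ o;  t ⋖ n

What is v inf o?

j

Common lower bounds of {v, o}: f, j, t, x.
The greatest among these is j.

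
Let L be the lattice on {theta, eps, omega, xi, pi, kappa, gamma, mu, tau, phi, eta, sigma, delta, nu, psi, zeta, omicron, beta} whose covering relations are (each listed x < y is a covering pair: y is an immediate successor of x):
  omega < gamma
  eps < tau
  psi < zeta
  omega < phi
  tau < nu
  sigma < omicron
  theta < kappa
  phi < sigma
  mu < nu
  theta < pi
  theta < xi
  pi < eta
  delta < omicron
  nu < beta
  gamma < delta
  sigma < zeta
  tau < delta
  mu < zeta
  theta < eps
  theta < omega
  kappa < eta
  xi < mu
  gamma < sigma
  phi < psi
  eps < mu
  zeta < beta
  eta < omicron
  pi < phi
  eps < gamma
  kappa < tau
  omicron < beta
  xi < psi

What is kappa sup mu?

Common upper bounds of {kappa, mu}: beta, nu.
The least among these is nu.

nu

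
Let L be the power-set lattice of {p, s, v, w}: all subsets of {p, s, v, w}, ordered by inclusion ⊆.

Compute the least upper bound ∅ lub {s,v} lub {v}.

{s,v}

Common upper bounds of {∅, {s,v}, {v}}: {p,s,v,w}, {p,s,v}, {s,v,w}, {s,v}.
The least among these is {s,v}.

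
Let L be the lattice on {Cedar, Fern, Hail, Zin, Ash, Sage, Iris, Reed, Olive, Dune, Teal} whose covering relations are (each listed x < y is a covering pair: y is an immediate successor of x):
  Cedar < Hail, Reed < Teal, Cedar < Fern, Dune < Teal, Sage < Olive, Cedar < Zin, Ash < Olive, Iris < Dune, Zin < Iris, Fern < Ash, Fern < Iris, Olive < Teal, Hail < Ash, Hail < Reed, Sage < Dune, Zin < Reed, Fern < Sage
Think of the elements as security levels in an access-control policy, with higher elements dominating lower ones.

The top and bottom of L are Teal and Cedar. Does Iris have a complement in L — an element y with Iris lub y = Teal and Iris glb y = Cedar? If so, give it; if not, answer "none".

Hail

Need y with Iris ∨ y = Teal and Iris ∧ y = Cedar.
Checking each element gives: Hail.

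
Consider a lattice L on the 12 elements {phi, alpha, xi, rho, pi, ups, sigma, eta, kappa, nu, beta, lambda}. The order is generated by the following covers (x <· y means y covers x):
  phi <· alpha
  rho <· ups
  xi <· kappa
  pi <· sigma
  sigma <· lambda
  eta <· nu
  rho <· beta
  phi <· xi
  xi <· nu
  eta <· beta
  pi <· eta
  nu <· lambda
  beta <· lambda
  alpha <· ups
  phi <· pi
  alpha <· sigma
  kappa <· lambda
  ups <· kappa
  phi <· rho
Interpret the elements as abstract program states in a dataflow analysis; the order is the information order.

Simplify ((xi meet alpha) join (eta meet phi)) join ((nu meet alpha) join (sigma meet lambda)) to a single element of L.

sigma

xi ∧ alpha = phi
eta ∧ phi = phi
phi ∨ phi = phi
nu ∧ alpha = phi
sigma ∧ lambda = sigma
phi ∨ sigma = sigma
phi ∨ sigma = sigma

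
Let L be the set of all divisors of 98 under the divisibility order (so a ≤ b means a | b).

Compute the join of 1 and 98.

In the divisibility order, the join is the least common multiple: lcm(1, 98) = 98.

98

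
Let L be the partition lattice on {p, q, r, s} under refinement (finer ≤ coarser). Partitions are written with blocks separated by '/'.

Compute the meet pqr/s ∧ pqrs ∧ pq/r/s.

The meet (common refinement) of pqr/s, pqrs, pq/r/s intersects blocks pairwise, giving pq/r/s.

pq/r/s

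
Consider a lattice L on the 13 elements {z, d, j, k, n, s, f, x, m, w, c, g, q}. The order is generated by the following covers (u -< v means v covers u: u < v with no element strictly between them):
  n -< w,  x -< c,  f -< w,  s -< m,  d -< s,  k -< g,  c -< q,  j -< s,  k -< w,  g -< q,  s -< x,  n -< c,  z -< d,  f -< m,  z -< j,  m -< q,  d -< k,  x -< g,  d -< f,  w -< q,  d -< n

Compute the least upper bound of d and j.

Common upper bounds of {d, j}: c, g, m, q, s, x.
The least among these is s.

s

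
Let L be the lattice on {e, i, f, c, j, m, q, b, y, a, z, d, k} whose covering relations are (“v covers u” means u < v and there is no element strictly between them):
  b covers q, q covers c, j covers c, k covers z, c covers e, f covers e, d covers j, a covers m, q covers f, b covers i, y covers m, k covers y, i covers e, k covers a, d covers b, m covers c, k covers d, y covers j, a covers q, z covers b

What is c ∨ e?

Common upper bounds of {c, e}: a, b, c, d, j, k, m, q, y, z.
The least among these is c.

c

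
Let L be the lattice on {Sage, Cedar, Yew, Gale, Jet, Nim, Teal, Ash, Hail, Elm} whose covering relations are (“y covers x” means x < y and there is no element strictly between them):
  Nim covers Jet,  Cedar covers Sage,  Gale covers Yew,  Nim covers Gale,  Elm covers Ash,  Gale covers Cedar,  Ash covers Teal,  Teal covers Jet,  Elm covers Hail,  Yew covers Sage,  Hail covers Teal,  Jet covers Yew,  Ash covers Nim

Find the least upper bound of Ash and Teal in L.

Ash

Common upper bounds of {Ash, Teal}: Ash, Elm.
The least among these is Ash.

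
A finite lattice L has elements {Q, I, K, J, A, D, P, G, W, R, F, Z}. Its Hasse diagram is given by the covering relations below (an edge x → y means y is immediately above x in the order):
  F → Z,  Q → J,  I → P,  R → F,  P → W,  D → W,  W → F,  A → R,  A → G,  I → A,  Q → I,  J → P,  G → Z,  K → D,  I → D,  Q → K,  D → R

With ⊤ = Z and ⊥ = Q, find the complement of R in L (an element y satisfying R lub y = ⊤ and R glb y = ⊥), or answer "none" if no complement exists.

none

For every candidate y, either R ∨ y ≠ Z or R ∧ y ≠ Q; no complement exists.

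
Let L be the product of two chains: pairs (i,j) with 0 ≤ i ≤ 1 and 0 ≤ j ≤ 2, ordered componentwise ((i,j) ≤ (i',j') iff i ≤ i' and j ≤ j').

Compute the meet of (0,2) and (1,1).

(0,1)

In a product of chains, the meet is componentwise min, giving (0,1).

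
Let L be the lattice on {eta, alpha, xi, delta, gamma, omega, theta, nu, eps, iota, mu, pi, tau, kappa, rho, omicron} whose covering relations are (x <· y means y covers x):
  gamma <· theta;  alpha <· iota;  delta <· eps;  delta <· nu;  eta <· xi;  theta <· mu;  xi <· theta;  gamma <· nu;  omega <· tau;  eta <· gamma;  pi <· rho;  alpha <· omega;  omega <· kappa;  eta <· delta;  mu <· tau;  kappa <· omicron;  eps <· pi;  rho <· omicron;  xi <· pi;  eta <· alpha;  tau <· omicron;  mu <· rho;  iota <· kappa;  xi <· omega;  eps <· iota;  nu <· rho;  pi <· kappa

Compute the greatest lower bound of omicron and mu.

Common lower bounds of {omicron, mu}: eta, gamma, mu, theta, xi.
The greatest among these is mu.

mu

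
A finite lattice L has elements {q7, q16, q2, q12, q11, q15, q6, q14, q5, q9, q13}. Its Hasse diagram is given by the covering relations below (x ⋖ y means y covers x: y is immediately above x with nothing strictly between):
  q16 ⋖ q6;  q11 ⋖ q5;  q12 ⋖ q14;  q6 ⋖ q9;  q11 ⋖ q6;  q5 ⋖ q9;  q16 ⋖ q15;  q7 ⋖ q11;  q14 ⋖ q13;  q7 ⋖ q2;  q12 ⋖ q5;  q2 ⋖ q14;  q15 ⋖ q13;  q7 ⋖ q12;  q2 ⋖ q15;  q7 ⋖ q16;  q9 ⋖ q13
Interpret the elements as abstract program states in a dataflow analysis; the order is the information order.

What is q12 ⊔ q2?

Common upper bounds of {q12, q2}: q13, q14.
The least among these is q14.

q14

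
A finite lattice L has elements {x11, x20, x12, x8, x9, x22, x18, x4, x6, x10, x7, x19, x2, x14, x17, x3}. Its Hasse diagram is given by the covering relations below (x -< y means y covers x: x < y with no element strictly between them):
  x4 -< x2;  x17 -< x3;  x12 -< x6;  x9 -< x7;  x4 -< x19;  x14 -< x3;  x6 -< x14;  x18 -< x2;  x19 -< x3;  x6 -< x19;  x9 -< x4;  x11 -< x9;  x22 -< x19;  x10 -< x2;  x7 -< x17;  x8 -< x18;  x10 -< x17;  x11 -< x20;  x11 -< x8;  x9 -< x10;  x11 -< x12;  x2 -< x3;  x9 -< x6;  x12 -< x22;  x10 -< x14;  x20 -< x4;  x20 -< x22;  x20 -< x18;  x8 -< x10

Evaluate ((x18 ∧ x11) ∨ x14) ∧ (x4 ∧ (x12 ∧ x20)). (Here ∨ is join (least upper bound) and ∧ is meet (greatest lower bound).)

x18 ∧ x11 = x11
x11 ∨ x14 = x14
x12 ∧ x20 = x11
x4 ∧ x11 = x11
x14 ∧ x11 = x11

x11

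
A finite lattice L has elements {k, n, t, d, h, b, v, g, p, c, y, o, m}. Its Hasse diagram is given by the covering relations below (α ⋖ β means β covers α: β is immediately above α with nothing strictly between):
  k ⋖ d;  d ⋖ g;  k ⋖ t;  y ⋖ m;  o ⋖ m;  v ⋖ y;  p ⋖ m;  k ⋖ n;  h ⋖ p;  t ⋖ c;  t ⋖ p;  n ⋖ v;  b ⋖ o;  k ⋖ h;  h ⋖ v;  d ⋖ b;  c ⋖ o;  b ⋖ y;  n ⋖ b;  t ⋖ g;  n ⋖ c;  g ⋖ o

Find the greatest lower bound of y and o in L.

Common lower bounds of {y, o}: b, d, k, n.
The greatest among these is b.

b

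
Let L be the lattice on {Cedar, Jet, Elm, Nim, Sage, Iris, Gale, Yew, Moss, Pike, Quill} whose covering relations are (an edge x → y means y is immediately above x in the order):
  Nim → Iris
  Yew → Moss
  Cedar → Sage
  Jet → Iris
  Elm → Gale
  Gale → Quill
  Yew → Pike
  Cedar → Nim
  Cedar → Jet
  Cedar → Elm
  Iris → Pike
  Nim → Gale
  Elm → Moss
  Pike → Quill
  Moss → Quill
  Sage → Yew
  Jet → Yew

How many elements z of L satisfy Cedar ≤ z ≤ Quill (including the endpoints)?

11

The interval [Cedar, Quill] = {Cedar, Elm, Gale, Iris, Jet, Moss, Nim, Pike, Quill, Sage, Yew}, which has 11 elements.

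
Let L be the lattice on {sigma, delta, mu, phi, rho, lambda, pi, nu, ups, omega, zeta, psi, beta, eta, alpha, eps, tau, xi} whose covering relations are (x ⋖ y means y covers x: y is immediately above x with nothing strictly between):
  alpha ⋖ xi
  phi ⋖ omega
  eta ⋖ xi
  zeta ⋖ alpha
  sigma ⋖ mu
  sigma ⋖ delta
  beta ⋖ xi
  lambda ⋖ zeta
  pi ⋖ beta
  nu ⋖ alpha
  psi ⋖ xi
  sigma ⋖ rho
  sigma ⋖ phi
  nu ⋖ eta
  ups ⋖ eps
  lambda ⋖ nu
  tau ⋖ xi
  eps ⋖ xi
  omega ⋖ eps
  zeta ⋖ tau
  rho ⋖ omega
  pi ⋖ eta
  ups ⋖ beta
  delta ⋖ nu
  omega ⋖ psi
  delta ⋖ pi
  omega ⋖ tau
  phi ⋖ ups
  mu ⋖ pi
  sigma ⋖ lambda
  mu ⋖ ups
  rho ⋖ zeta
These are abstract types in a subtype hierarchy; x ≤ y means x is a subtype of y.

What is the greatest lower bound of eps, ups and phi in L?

phi

Common lower bounds of {eps, ups, phi}: phi, sigma.
The greatest among these is phi.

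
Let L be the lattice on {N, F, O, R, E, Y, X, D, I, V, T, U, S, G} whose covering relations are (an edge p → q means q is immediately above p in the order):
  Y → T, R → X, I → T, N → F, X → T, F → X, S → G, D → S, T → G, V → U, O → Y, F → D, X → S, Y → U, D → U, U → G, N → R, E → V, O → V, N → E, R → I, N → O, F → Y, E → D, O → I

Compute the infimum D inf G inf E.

E

Common lower bounds of {D, G, E}: E, N.
The greatest among these is E.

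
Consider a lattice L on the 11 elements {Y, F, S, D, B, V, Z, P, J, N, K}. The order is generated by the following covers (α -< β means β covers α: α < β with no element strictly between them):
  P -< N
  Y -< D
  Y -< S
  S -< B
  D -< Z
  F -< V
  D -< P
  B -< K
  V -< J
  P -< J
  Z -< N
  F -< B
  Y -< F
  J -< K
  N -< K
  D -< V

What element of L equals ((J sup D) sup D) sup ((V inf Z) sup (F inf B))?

J

J ∨ D = J
J ∨ D = J
V ∧ Z = D
F ∧ B = F
D ∨ F = V
J ∨ V = J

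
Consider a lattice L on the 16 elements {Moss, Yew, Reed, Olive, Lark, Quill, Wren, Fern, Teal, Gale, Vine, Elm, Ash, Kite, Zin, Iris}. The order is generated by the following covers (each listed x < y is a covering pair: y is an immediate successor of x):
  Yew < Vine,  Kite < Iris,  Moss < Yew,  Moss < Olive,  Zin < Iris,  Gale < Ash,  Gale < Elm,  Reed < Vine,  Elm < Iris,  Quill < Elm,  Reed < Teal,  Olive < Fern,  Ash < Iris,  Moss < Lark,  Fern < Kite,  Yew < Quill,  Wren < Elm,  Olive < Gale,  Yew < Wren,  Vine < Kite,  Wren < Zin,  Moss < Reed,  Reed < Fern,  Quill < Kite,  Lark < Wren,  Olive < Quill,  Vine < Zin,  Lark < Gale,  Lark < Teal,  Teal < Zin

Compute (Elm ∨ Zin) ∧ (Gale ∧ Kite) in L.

Elm ∨ Zin = Iris
Gale ∧ Kite = Olive
Iris ∧ Olive = Olive

Olive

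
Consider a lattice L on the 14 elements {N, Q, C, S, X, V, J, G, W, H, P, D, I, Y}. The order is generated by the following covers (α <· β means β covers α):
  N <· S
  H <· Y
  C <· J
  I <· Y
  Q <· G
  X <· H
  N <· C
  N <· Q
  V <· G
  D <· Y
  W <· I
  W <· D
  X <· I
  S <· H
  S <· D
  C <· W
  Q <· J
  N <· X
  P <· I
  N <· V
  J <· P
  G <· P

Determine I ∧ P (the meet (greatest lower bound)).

Common lower bounds of {I, P}: C, G, J, N, P, Q, V.
The greatest among these is P.

P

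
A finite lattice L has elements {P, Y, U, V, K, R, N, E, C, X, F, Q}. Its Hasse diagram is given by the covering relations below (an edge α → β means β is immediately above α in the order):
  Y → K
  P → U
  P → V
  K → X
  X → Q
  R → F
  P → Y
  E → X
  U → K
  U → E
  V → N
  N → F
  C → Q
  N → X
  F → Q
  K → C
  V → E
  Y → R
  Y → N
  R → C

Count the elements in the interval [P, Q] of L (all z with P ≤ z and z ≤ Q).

12

The interval [P, Q] = {C, E, F, K, N, P, Q, R, U, V, X, Y}, which has 12 elements.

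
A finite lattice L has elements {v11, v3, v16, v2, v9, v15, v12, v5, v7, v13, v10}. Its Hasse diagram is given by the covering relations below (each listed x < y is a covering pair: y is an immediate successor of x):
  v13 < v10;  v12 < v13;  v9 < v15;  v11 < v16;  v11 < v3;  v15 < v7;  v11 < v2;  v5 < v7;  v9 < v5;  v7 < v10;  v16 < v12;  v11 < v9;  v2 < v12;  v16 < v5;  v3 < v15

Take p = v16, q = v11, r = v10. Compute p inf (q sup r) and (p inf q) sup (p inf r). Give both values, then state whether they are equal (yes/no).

q sup r = v10, so p inf (q sup r) = v16 inf v10 = v16.
p inf q = v11 and p inf r = v16, so (p inf q) sup (p inf r) = v11 sup v16 = v16.
Equal: yes.

v16; v16; yes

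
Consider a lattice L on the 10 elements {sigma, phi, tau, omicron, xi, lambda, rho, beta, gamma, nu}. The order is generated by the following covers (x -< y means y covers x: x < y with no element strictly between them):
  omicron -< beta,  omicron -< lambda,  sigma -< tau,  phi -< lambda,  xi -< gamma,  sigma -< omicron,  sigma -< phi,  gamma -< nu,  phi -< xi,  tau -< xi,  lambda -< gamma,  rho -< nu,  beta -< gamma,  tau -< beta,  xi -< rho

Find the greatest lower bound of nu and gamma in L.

Common lower bounds of {nu, gamma}: beta, gamma, lambda, omicron, phi, sigma, tau, xi.
The greatest among these is gamma.

gamma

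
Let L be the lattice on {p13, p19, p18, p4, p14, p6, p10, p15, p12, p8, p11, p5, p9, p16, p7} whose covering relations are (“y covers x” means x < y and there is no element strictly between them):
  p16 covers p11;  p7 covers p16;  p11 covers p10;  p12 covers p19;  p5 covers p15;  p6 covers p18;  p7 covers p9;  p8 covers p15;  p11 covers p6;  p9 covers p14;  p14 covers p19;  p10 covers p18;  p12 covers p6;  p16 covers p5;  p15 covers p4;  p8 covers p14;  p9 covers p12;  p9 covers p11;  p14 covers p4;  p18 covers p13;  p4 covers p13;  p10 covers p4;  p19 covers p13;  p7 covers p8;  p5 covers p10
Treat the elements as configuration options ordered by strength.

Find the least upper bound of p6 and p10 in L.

p11

Common upper bounds of {p6, p10}: p11, p16, p7, p9.
The least among these is p11.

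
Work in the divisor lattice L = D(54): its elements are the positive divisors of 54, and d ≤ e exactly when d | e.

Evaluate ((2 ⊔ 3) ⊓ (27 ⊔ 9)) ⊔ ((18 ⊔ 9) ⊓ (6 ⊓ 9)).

3

2 ∨ 3 = 6
27 ∨ 9 = 27
6 ∧ 27 = 3
18 ∨ 9 = 18
6 ∧ 9 = 3
18 ∧ 3 = 3
3 ∨ 3 = 3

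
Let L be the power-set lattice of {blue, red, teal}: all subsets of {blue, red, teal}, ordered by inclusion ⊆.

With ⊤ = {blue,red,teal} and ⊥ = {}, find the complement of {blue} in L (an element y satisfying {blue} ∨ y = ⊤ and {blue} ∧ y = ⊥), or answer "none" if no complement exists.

{red,teal}

Need y with {blue} ∨ y = {blue,red,teal} and {blue} ∧ y = {}.
Checking each element gives: {red,teal}.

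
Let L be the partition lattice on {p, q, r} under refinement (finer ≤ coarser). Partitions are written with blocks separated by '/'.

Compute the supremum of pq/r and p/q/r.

pq/r

Common upper bounds of {pq/r, p/q/r}: pq/r, pqr.
The least among these is pq/r.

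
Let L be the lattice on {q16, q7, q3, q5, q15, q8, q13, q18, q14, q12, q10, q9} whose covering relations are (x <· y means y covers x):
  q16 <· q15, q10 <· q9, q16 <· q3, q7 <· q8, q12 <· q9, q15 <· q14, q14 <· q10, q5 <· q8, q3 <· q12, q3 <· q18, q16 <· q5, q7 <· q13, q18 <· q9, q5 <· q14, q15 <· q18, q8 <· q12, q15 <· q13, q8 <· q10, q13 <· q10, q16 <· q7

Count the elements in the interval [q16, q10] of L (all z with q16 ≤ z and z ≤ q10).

The interval [q16, q10] = {q10, q13, q14, q15, q16, q5, q7, q8}, which has 8 elements.

8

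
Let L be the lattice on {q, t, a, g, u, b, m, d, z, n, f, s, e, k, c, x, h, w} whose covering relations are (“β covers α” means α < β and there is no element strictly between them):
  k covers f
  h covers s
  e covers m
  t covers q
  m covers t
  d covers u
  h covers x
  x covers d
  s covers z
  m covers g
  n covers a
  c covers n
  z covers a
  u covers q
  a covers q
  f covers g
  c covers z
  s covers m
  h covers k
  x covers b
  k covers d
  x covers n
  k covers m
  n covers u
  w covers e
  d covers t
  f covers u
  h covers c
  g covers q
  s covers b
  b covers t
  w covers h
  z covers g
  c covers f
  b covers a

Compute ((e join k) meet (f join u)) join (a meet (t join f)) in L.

f

e ∨ k = w
f ∨ u = f
w ∧ f = f
t ∨ f = k
a ∧ k = q
f ∨ q = f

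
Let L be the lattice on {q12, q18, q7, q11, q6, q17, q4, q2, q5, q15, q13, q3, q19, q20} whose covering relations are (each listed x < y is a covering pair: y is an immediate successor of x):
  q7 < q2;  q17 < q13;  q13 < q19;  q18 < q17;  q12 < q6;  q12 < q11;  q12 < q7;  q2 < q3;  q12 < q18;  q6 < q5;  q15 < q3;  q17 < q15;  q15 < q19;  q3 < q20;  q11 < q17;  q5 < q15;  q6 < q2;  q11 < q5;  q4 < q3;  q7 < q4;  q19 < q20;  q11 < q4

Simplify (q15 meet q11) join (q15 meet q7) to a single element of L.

q15 ∧ q11 = q11
q15 ∧ q7 = q12
q11 ∨ q12 = q11

q11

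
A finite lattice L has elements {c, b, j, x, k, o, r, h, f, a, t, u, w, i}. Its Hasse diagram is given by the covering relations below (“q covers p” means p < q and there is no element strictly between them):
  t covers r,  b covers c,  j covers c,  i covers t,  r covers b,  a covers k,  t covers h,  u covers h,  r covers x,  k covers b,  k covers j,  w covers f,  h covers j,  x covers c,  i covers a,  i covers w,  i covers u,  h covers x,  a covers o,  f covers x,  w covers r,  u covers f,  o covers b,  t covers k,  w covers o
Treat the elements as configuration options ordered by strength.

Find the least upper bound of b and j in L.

k

Common upper bounds of {b, j}: a, i, k, t.
The least among these is k.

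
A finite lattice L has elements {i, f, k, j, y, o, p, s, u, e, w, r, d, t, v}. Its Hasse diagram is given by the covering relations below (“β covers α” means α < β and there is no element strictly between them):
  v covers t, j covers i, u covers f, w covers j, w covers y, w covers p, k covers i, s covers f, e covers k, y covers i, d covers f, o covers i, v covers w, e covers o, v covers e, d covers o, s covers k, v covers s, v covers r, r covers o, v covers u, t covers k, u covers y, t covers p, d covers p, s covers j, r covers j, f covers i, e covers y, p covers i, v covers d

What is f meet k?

Common lower bounds of {f, k}: i.
The greatest among these is i.

i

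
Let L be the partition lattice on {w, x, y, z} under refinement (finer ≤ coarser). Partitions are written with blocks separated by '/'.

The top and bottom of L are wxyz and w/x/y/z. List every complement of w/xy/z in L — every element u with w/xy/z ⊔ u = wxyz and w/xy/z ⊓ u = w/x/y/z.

wx/yz, wxz/y, wy/xz, wyz/x

Need u with w/xy/z ∨ u = wxyz and w/xy/z ∧ u = w/x/y/z.
Checking each element gives: wx/yz, wxz/y, wy/xz, wyz/x.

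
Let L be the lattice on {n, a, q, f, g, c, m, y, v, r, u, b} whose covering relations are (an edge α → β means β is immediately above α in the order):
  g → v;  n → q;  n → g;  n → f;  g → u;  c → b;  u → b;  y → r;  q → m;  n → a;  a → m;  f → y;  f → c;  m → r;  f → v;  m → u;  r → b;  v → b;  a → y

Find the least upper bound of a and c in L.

Common upper bounds of {a, c}: b.
The least among these is b.

b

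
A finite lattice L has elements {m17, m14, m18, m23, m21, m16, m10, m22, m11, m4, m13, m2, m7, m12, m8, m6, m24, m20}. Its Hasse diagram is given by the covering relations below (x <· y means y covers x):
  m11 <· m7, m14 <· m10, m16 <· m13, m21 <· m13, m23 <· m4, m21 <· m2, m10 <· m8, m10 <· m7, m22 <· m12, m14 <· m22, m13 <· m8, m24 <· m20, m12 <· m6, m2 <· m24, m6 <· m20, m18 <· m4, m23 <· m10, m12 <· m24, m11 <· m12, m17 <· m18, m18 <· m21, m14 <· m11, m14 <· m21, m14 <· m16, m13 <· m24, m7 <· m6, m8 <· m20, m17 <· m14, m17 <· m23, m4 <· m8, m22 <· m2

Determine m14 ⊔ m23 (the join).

Common upper bounds of {m14, m23}: m10, m20, m6, m7, m8.
The least among these is m10.

m10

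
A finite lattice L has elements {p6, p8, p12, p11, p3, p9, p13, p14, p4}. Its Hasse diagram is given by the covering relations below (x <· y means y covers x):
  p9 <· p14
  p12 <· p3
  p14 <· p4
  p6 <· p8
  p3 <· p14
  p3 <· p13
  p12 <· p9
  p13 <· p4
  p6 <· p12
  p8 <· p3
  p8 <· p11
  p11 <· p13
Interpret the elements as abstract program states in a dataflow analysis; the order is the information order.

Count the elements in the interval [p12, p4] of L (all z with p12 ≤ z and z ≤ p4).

The interval [p12, p4] = {p12, p13, p14, p3, p4, p9}, which has 6 elements.

6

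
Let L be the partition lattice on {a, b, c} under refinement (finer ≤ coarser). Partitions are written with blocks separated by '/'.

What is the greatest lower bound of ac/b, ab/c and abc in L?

Common lower bounds of {ac/b, ab/c, abc}: a/b/c.
The greatest among these is a/b/c.

a/b/c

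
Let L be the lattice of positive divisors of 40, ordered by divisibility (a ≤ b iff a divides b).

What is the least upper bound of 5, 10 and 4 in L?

In the divisibility order, the join is the least common multiple: lcm(5, 10, 4) = 20.

20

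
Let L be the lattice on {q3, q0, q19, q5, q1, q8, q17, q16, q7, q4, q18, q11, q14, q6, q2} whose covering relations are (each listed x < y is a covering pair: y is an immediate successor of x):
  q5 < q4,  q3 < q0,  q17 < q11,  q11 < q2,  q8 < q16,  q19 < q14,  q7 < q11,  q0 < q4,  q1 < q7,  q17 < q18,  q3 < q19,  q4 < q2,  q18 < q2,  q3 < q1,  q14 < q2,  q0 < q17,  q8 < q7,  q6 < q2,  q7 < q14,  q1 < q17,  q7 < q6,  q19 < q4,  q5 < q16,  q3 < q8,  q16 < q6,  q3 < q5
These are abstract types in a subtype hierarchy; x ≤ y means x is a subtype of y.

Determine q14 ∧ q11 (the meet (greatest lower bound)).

Common lower bounds of {q14, q11}: q1, q3, q7, q8.
The greatest among these is q7.

q7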